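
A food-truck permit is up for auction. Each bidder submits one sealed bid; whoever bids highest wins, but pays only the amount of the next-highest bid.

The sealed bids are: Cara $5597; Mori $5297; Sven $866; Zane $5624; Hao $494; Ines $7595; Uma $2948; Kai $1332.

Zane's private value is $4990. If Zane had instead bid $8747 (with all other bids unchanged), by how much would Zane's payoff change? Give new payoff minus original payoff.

The highest bid among the other bidders is $7595; Zane's bid doesn't change that.
Original bid $5624: Zane is not highest (top rival bid is $7595); payoff $0.
Alternative bid $8747: Zane is highest, pays the top rival bid $7595; payoff $4990 − $7595 = −$2605.
Change in payoff = −$2605 − ($0) = −$2605.

−$2605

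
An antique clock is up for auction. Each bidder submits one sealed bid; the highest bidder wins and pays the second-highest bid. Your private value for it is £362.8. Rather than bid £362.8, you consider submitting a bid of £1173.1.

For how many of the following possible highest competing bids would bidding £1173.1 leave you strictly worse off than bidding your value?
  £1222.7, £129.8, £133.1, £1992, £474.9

The deviation hurts exactly when the highest competing bid lies strictly between £362.8 and £1173.1 — overbidding then wins at a price above your value.
£1222.7: above both → same outcome either way.
£129.8: below both → same outcome either way.
£133.1: below both → same outcome either way.
£1992: above both → same outcome either way.
£474.9: inside the interval → strictly worse (loss £112.1).
Count: 1.

1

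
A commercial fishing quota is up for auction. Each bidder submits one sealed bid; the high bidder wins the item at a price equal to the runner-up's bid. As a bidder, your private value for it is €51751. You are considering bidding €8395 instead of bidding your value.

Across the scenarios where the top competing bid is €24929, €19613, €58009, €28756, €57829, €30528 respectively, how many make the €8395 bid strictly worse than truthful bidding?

The deviation hurts exactly when the highest competing bid lies strictly between €8395 and €51751 — underbidding then forfeits a profitable win.
€24929: inside the interval → strictly worse (loss €26822).
€19613: inside the interval → strictly worse (loss €32138).
€58009: above both → same outcome either way.
€28756: inside the interval → strictly worse (loss €22995).
€57829: above both → same outcome either way.
€30528: inside the interval → strictly worse (loss €21223).
Count: 4.

4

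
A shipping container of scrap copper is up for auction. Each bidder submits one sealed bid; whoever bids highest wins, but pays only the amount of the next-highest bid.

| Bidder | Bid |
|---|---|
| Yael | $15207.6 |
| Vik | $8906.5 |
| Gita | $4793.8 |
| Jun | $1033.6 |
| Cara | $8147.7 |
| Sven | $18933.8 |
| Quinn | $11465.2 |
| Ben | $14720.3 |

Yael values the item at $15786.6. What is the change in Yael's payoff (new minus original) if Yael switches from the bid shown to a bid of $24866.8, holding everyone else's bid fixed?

−$3147.2

The highest bid among the other bidders is $18933.8; Yael's bid doesn't change that.
Original bid $15207.6: Yael is not highest (top rival bid is $18933.8); payoff $0.
Alternative bid $24866.8: Yael is highest, pays the top rival bid $18933.8; payoff $15786.6 − $18933.8 = −$3147.2.
Change in payoff = −$3147.2 − ($0) = −$3147.2.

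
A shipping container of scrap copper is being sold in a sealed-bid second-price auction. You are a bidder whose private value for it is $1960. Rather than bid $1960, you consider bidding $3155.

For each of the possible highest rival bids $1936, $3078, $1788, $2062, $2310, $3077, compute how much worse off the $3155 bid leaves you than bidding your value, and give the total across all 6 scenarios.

$2687

The deviation costs you only when the competing bid falls strictly between $1960 and $3155; elsewhere both bids give the same outcome.
$1936: outcomes coincide → loss $0.
$3078: truthful payoff $0, deviation payoff −$1118 → loss $1118.
$1788: outcomes coincide → loss $0.
$2062: truthful payoff $0, deviation payoff −$102 → loss $102.
$2310: truthful payoff $0, deviation payoff −$350 → loss $350.
$3077: truthful payoff $0, deviation payoff −$1117 → loss $1117.
Total loss = $1118 + $102 + $350 + $1117 = $2687.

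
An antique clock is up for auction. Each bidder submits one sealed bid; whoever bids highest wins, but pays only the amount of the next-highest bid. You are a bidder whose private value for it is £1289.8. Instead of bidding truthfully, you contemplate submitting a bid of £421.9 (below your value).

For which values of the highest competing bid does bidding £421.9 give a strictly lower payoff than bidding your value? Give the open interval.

(£421.9, £1289.8)

If the competing bid is below £421.9, both bids win at the same price — no difference.
If it is above £1289.8, both bids lose — no difference.
If it lies strictly between £421.9 and £1289.8, bidding your value wins at a price below your value (positive payoff) while bidding £421.9 loses (payoff 0).
So the deviation strictly hurts on the open interval (£421.9, £1289.8).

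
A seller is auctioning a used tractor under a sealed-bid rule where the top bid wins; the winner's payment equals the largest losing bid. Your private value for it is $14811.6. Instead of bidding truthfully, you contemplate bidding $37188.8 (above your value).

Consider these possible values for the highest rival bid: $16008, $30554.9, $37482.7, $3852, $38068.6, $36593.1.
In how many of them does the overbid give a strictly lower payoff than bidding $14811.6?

The deviation hurts exactly when the highest competing bid lies strictly between $14811.6 and $37188.8 — overbidding then wins at a price above your value.
$16008: inside the interval → strictly worse (loss $1196.4).
$30554.9: inside the interval → strictly worse (loss $15743.3).
$37482.7: above both → same outcome either way.
$3852: below both → same outcome either way.
$38068.6: above both → same outcome either way.
$36593.1: inside the interval → strictly worse (loss $21781.5).
Count: 3.

3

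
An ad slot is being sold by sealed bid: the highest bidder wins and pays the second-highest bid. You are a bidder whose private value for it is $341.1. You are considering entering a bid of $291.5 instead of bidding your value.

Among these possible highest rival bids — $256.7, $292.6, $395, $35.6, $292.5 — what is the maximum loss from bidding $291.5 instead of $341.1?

$48.6

$256.7: same outcome either way → loss $0.
$292.6: truthful gives $48.5, deviation gives $0 → loss $48.5.
$395: same outcome either way → loss $0.
$35.6: same outcome either way → loss $0.
$292.5: truthful gives $48.6, deviation gives $0 → loss $48.6.
Maximum loss: $48.6.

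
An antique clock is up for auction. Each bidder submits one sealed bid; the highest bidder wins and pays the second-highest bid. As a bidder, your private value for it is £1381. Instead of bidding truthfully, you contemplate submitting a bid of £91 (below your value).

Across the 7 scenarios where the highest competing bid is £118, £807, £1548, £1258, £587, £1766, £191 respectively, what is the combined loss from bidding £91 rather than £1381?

The deviation costs you only when the competing bid falls strictly between £91 and £1381; elsewhere both bids give the same outcome.
£118: truthful payoff £1263, deviation payoff £0 → loss £1263.
£807: truthful payoff £574, deviation payoff £0 → loss £574.
£1548: outcomes coincide → loss £0.
£1258: truthful payoff £123, deviation payoff £0 → loss £123.
£587: truthful payoff £794, deviation payoff £0 → loss £794.
£1766: outcomes coincide → loss £0.
£191: truthful payoff £1190, deviation payoff £0 → loss £1190.
Total loss = £1263 + £574 + £123 + £794 + £1190 = £3944.
In a second-price auction your bid sets only whether you win, not what you pay, so bidding your true value is weakly dominant.

£3944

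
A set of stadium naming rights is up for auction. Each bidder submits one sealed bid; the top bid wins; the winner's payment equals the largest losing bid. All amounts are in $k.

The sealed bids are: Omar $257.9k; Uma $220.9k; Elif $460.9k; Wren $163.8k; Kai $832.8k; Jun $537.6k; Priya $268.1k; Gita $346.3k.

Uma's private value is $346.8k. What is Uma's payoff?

$0k

Highest bid: Kai at $832.8k, so Kai wins.
Second-highest bid: Jun at $537.6k — that is the price the winner pays.
Uma did not win, so Uma pays nothing and receives nothing: payoff $0k.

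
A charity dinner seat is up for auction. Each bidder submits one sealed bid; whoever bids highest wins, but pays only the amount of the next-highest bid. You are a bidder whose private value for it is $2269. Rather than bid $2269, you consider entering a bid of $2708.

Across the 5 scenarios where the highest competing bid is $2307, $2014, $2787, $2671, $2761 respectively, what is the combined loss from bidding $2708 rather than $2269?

$440

The deviation costs you only when the competing bid falls strictly between $2269 and $2708; elsewhere both bids give the same outcome.
$2307: truthful payoff $0, deviation payoff −$38 → loss $38.
$2014: outcomes coincide → loss $0.
$2787: outcomes coincide → loss $0.
$2671: truthful payoff $0, deviation payoff −$402 → loss $402.
$2761: outcomes coincide → loss $0.
Total loss = $38 + $402 = $440.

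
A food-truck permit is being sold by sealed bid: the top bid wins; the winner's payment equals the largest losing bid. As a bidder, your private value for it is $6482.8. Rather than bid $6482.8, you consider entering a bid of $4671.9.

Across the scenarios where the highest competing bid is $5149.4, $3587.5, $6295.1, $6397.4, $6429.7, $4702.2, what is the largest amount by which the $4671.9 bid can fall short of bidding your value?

$1780.6

$5149.4: truthful gives $1333.4, deviation gives $0 → loss $1333.4.
$3587.5: same outcome either way → loss $0.
$6295.1: truthful gives $187.7, deviation gives $0 → loss $187.7.
$6397.4: truthful gives $85.4, deviation gives $0 → loss $85.4.
$6429.7: truthful gives $53.1, deviation gives $0 → loss $53.1.
$4702.2: truthful gives $1780.6, deviation gives $0 → loss $1780.6.
Maximum loss: $1780.6.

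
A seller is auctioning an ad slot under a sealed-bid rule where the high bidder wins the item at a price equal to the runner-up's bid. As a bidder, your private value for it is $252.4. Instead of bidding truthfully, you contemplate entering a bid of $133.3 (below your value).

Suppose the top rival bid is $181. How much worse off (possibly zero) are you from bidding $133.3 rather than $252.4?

$71.4

Bidding your value $252.4: you win (since $252.4 > $181) and pay $181. Payoff $71.4.
Bidding $133.3: you lose. Payoff $0.
The competing bid $181 lies between your shaded bid and your value, so underbidding forfeits an item you could have won at a profitable price.
Loss from deviating = $71.4 − ($0) = $71.4.
In a second-price auction your bid sets only whether you win, not what you pay, so bidding your true value is weakly dominant.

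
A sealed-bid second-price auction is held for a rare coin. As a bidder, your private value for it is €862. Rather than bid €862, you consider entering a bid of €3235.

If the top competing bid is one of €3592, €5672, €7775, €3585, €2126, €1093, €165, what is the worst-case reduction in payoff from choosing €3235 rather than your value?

€1264

€3592: same outcome either way → loss €0.
€5672: same outcome either way → loss €0.
€7775: same outcome either way → loss €0.
€3585: same outcome either way → loss €0.
€2126: truthful gives €0, deviation gives −€1264 → loss €1264.
€1093: truthful gives €0, deviation gives −€231 → loss €231.
€165: same outcome either way → loss €0.
Maximum loss: €1264.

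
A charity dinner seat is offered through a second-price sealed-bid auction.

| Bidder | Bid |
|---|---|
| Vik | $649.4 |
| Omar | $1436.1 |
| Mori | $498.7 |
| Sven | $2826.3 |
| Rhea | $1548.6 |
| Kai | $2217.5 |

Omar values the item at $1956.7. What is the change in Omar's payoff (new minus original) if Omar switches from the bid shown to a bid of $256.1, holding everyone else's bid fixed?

The highest bid among the other bidders is $2826.3; Omar's bid doesn't change that.
Original bid $1436.1: Omar is not highest (top rival bid is $2826.3); payoff $0.
Alternative bid $256.1: Omar is not highest (top rival bid is $2826.3); payoff $0.
Change in payoff = $0 − ($0) = $0.

$0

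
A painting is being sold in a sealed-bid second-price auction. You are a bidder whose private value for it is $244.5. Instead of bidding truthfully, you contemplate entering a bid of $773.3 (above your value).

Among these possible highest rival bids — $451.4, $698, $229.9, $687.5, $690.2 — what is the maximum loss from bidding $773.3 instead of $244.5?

$451.4: truthful gives $0, deviation gives −$206.9 → loss $206.9.
$698: truthful gives $0, deviation gives −$453.5 → loss $453.5.
$229.9: same outcome either way → loss $0.
$687.5: truthful gives $0, deviation gives −$443 → loss $443.
$690.2: truthful gives $0, deviation gives −$445.7 → loss $445.7.
Maximum loss: $453.5.

$453.5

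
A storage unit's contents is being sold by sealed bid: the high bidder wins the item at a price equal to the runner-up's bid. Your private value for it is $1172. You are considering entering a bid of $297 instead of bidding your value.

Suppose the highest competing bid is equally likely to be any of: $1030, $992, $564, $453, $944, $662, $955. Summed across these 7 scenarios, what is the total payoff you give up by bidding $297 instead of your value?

The deviation costs you only when the competing bid falls strictly between $297 and $1172; elsewhere both bids give the same outcome.
$1030: truthful payoff $142, deviation payoff $0 → loss $142.
$992: truthful payoff $180, deviation payoff $0 → loss $180.
$564: truthful payoff $608, deviation payoff $0 → loss $608.
$453: truthful payoff $719, deviation payoff $0 → loss $719.
$944: truthful payoff $228, deviation payoff $0 → loss $228.
$662: truthful payoff $510, deviation payoff $0 → loss $510.
$955: truthful payoff $217, deviation payoff $0 → loss $217.
Total loss = $142 + $180 + $608 + $719 + $228 + $510 + $217 = $2604.
Because the price is fixed by the runner-up's bid, deviating from your value can only change a good outcome into a bad one — never the reverse.

$2604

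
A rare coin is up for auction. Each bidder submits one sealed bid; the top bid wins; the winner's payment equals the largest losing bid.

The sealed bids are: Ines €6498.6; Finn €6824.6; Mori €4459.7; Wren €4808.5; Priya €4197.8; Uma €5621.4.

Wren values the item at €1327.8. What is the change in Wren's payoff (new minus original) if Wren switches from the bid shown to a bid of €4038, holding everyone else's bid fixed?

€0

The highest bid among the other bidders is €6824.6; Wren's bid doesn't change that.
Original bid €4808.5: Wren is not highest (top rival bid is €6824.6); payoff €0.
Alternative bid €4038: Wren is not highest (top rival bid is €6824.6); payoff €0.
Change in payoff = €0 − (€0) = €0.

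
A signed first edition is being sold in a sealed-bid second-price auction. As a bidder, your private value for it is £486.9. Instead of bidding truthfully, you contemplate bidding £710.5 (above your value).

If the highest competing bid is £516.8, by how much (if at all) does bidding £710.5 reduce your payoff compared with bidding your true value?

Bidding your value £486.9: you lose (since £486.9 < £516.8). Payoff £0.
Bidding £710.5: you win and pay £516.8. Payoff £486.9 − £516.8 = −£29.9.
The competing bid £516.8 lies between your value and your inflated bid, so overbidding wins an item priced above your value.
Loss from deviating = £0 − (−£29.9) = £29.9.

£29.9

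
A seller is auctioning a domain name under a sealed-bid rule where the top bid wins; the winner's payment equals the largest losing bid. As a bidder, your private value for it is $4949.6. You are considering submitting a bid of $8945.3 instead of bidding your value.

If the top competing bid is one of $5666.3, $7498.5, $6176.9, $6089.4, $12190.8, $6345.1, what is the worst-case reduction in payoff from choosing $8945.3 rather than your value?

$5666.3: truthful gives $0, deviation gives −$716.7 → loss $716.7.
$7498.5: truthful gives $0, deviation gives −$2548.9 → loss $2548.9.
$6176.9: truthful gives $0, deviation gives −$1227.3 → loss $1227.3.
$6089.4: truthful gives $0, deviation gives −$1139.8 → loss $1139.8.
$12190.8: same outcome either way → loss $0.
$6345.1: truthful gives $0, deviation gives −$1395.5 → loss $1395.5.
Maximum loss: $2548.9.

$2548.9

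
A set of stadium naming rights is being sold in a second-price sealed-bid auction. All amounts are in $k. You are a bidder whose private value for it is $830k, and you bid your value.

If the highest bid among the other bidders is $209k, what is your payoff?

Your bid $830k exceeds the highest competing bid $209k, so you win.
In a second-price auction the winner pays the second-highest bid, $209k.
Payoff = value − price = $830k − $209k = $621k.

$621k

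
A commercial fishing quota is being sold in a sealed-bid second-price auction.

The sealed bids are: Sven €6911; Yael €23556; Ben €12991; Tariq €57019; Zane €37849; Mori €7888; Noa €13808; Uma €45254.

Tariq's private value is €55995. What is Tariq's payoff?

€10741

Highest bid: Tariq at €57019, so Tariq wins.
Second-highest bid: Uma at €45254 — that is the price the winner pays.
Tariq's payoff = value − price = €55995 − €45254 = €10741.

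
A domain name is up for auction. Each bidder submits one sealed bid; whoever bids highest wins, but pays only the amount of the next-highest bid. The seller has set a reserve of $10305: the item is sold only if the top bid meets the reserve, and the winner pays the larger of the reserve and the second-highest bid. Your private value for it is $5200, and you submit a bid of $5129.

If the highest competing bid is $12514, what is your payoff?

$0

Your bid $5129 is below the highest competing bid $12514, so you lose. Payoff $0.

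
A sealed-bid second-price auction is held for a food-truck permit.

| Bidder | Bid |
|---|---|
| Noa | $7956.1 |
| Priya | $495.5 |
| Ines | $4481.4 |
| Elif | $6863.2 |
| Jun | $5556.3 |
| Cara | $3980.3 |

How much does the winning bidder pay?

Highest bid: Noa at $7956.1, so Noa wins.
Second-highest bid: Elif at $6863.2 — that is the price the winner pays.

$6863.2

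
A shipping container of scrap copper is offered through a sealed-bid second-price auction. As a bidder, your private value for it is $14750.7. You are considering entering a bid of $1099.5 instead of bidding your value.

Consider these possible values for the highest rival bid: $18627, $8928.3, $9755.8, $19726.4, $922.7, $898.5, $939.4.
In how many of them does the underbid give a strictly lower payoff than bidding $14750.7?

The deviation hurts exactly when the highest competing bid lies strictly between $1099.5 and $14750.7 — underbidding then forfeits a profitable win.
$18627: above both → same outcome either way.
$8928.3: inside the interval → strictly worse (loss $5822.4).
$9755.8: inside the interval → strictly worse (loss $4994.9).
$19726.4: above both → same outcome either way.
$922.7: below both → same outcome either way.
$898.5: below both → same outcome either way.
$939.4: below both → same outcome either way.
Count: 2.

2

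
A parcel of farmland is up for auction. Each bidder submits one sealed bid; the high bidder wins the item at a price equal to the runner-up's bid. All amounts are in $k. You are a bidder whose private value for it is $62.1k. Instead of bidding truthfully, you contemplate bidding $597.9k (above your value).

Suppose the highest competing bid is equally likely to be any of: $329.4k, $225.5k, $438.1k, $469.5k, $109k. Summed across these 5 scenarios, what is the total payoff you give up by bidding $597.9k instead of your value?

$1261k

The deviation costs you only when the competing bid falls strictly between $62.1k and $597.9k; elsewhere both bids give the same outcome.
$329.4k: truthful payoff $0k, deviation payoff −$267.3k → loss $267.3k.
$225.5k: truthful payoff $0k, deviation payoff −$163.4k → loss $163.4k.
$438.1k: truthful payoff $0k, deviation payoff −$376k → loss $376k.
$469.5k: truthful payoff $0k, deviation payoff −$407.4k → loss $407.4k.
$109k: truthful payoff $0k, deviation payoff −$46.9k → loss $46.9k.
Total loss = $267.3k + $163.4k + $376k + $407.4k + $46.9k = $1261k.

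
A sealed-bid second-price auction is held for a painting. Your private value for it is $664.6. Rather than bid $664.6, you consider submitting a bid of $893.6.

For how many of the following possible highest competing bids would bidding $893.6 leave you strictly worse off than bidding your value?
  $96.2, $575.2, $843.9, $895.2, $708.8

The deviation hurts exactly when the highest competing bid lies strictly between $664.6 and $893.6 — overbidding then wins at a price above your value.
$96.2: below both → same outcome either way.
$575.2: below both → same outcome either way.
$843.9: inside the interval → strictly worse (loss $179.3).
$895.2: above both → same outcome either way.
$708.8: inside the interval → strictly worse (loss $44.2).
Count: 2.

2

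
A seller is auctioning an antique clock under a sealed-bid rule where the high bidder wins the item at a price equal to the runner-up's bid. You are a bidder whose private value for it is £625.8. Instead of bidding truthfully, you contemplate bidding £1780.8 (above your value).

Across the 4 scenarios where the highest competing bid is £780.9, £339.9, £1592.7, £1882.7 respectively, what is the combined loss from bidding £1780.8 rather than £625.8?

The deviation costs you only when the competing bid falls strictly between £625.8 and £1780.8; elsewhere both bids give the same outcome.
£780.9: truthful payoff £0, deviation payoff −£155.1 → loss £155.1.
£339.9: outcomes coincide → loss £0.
£1592.7: truthful payoff £0, deviation payoff −£966.9 → loss £966.9.
£1882.7: outcomes coincide → loss £0.
Total loss = £155.1 + £966.9 = £1122.

£1122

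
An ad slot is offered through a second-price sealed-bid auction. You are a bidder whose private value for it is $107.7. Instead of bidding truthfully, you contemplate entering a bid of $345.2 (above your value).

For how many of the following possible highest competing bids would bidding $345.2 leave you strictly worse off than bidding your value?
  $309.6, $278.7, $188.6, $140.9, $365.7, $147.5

5

The deviation hurts exactly when the highest competing bid lies strictly between $107.7 and $345.2 — overbidding then wins at a price above your value.
$309.6: inside the interval → strictly worse (loss $201.9).
$278.7: inside the interval → strictly worse (loss $171).
$188.6: inside the interval → strictly worse (loss $80.9).
$140.9: inside the interval → strictly worse (loss $33.2).
$365.7: above both → same outcome either way.
$147.5: inside the interval → strictly worse (loss $39.8).
Count: 5.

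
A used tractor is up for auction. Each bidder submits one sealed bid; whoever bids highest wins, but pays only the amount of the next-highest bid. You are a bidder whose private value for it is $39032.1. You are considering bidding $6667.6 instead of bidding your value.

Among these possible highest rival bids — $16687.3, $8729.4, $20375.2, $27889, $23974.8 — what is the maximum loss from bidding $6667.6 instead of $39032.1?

$30302.7

$16687.3: truthful gives $22344.8, deviation gives $0 → loss $22344.8.
$8729.4: truthful gives $30302.7, deviation gives $0 → loss $30302.7.
$20375.2: truthful gives $18656.9, deviation gives $0 → loss $18656.9.
$27889: truthful gives $11143.1, deviation gives $0 → loss $11143.1.
$23974.8: truthful gives $15057.3, deviation gives $0 → loss $15057.3.
Maximum loss: $30302.7.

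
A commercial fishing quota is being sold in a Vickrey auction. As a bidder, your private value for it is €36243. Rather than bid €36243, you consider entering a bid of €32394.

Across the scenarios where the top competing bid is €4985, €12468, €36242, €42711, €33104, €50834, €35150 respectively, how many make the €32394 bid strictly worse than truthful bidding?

3

The deviation hurts exactly when the highest competing bid lies strictly between €32394 and €36243 — underbidding then forfeits a profitable win.
€4985: below both → same outcome either way.
€12468: below both → same outcome either way.
€36242: inside the interval → strictly worse (loss €1).
€42711: above both → same outcome either way.
€33104: inside the interval → strictly worse (loss €3139).
€50834: above both → same outcome either way.
€35150: inside the interval → strictly worse (loss €1093).
Count: 3.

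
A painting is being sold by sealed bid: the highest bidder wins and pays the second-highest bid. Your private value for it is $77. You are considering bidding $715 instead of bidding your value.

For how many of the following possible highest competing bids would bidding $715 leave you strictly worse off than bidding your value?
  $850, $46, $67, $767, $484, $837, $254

The deviation hurts exactly when the highest competing bid lies strictly between $77 and $715 — overbidding then wins at a price above your value.
$850: above both → same outcome either way.
$46: below both → same outcome either way.
$67: below both → same outcome either way.
$767: above both → same outcome either way.
$484: inside the interval → strictly worse (loss $407).
$837: above both → same outcome either way.
$254: inside the interval → strictly worse (loss $177).
Count: 2.

2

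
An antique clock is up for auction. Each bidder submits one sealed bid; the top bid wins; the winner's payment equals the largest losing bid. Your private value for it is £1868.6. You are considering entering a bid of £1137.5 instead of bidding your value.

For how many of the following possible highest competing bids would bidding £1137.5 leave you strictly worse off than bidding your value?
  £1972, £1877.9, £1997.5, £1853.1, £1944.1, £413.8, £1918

1

The deviation hurts exactly when the highest competing bid lies strictly between £1137.5 and £1868.6 — underbidding then forfeits a profitable win.
£1972: above both → same outcome either way.
£1877.9: above both → same outcome either way.
£1997.5: above both → same outcome either way.
£1853.1: inside the interval → strictly worse (loss £15.5).
£1944.1: above both → same outcome either way.
£413.8: below both → same outcome either way.
£1918: above both → same outcome either way.
Count: 1.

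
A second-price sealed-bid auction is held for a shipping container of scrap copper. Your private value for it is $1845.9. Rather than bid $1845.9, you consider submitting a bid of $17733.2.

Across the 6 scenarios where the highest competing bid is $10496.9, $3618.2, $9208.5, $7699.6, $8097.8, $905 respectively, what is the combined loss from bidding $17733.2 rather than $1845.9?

$29891.5

The deviation costs you only when the competing bid falls strictly between $1845.9 and $17733.2; elsewhere both bids give the same outcome.
$10496.9: truthful payoff $0, deviation payoff −$8651 → loss $8651.
$3618.2: truthful payoff $0, deviation payoff −$1772.3 → loss $1772.3.
$9208.5: truthful payoff $0, deviation payoff −$7362.6 → loss $7362.6.
$7699.6: truthful payoff $0, deviation payoff −$5853.7 → loss $5853.7.
$8097.8: truthful payoff $0, deviation payoff −$6251.9 → loss $6251.9.
$905: outcomes coincide → loss $0.
Total loss = $8651 + $1772.3 + $7362.6 + $5853.7 + $6251.9 = $29891.5.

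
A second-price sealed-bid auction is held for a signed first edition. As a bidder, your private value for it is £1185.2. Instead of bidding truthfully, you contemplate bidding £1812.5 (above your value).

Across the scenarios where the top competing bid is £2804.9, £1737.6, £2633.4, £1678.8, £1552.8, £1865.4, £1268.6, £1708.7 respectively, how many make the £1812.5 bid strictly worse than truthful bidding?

5

The deviation hurts exactly when the highest competing bid lies strictly between £1185.2 and £1812.5 — overbidding then wins at a price above your value.
£2804.9: above both → same outcome either way.
£1737.6: inside the interval → strictly worse (loss £552.4).
£2633.4: above both → same outcome either way.
£1678.8: inside the interval → strictly worse (loss £493.6).
£1552.8: inside the interval → strictly worse (loss £367.6).
£1865.4: above both → same outcome either way.
£1268.6: inside the interval → strictly worse (loss £83.4).
£1708.7: inside the interval → strictly worse (loss £523.5).
Count: 5.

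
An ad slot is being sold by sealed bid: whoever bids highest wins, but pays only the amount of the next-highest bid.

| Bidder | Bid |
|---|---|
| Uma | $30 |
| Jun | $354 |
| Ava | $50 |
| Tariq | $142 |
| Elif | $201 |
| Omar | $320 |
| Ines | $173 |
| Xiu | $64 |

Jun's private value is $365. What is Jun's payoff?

Highest bid: Jun at $354, so Jun wins.
Second-highest bid: Omar at $320 — that is the price the winner pays.
Jun's payoff = value − price = $365 − $320 = $45.

$45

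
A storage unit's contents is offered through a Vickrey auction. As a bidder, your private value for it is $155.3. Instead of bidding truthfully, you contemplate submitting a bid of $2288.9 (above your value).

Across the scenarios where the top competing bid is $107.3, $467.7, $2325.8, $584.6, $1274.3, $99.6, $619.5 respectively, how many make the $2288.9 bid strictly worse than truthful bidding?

The deviation hurts exactly when the highest competing bid lies strictly between $155.3 and $2288.9 — overbidding then wins at a price above your value.
$107.3: below both → same outcome either way.
$467.7: inside the interval → strictly worse (loss $312.4).
$2325.8: above both → same outcome either way.
$584.6: inside the interval → strictly worse (loss $429.3).
$1274.3: inside the interval → strictly worse (loss $1119).
$99.6: below both → same outcome either way.
$619.5: inside the interval → strictly worse (loss $464.2).
Count: 4.

4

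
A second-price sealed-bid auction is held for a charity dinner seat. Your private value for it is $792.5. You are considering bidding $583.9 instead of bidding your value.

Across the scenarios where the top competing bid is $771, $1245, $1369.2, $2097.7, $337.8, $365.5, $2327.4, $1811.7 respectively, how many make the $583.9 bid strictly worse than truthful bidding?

1

The deviation hurts exactly when the highest competing bid lies strictly between $583.9 and $792.5 — underbidding then forfeits a profitable win.
$771: inside the interval → strictly worse (loss $21.5).
$1245: above both → same outcome either way.
$1369.2: above both → same outcome either way.
$2097.7: above both → same outcome either way.
$337.8: below both → same outcome either way.
$365.5: below both → same outcome either way.
$2327.4: above both → same outcome either way.
$1811.7: above both → same outcome either way.
Count: 1.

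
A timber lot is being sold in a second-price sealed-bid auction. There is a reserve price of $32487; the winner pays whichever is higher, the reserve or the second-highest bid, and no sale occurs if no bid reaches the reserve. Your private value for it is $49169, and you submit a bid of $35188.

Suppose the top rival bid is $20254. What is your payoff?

$16682

Your bid $35188 is the highest and exceeds the reserve.
Price = max(second-highest bid, reserve) = max($20254, $32487) = $32487.
Payoff = $49169 − $32487 = $16682.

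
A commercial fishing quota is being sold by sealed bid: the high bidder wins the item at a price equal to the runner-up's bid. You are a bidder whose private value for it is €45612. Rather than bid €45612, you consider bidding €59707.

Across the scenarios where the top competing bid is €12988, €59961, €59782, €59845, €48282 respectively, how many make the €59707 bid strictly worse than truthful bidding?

The deviation hurts exactly when the highest competing bid lies strictly between €45612 and €59707 — overbidding then wins at a price above your value.
€12988: below both → same outcome either way.
€59961: above both → same outcome either way.
€59782: above both → same outcome either way.
€59845: above both → same outcome either way.
€48282: inside the interval → strictly worse (loss €2670).
Count: 1.

1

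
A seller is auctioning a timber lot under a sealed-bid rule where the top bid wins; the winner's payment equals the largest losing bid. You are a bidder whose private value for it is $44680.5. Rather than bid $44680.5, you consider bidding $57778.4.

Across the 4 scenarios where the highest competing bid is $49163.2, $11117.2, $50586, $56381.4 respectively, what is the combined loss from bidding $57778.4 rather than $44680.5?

The deviation costs you only when the competing bid falls strictly between $44680.5 and $57778.4; elsewhere both bids give the same outcome.
$49163.2: truthful payoff $0, deviation payoff −$4482.7 → loss $4482.7.
$11117.2: outcomes coincide → loss $0.
$50586: truthful payoff $0, deviation payoff −$5905.5 → loss $5905.5.
$56381.4: truthful payoff $0, deviation payoff −$11700.9 → loss $11700.9.
Total loss = $4482.7 + $5905.5 + $11700.9 = $22089.1.
In a second-price auction your bid sets only whether you win, not what you pay, so bidding your true value is weakly dominant.

$22089.1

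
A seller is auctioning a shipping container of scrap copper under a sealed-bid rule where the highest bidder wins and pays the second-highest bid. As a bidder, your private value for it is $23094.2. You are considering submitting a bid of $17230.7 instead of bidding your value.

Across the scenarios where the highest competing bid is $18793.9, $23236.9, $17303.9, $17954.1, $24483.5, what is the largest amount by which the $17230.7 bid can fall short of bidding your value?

$5790.3

$18793.9: truthful gives $4300.3, deviation gives $0 → loss $4300.3.
$23236.9: same outcome either way → loss $0.
$17303.9: truthful gives $5790.3, deviation gives $0 → loss $5790.3.
$17954.1: truthful gives $5140.1, deviation gives $0 → loss $5140.1.
$24483.5: same outcome either way → loss $0.
Maximum loss: $5790.3.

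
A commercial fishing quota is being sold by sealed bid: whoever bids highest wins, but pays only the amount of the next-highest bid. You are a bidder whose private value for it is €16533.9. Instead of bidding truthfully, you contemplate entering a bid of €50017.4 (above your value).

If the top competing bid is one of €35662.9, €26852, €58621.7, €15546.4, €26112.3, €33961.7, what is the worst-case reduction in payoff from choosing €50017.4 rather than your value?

€35662.9: truthful gives €0, deviation gives −€19129 → loss €19129.
€26852: truthful gives €0, deviation gives −€10318.1 → loss €10318.1.
€58621.7: same outcome either way → loss €0.
€15546.4: same outcome either way → loss €0.
€26112.3: truthful gives €0, deviation gives −€9578.4 → loss €9578.4.
€33961.7: truthful gives €0, deviation gives −€17427.8 → loss €17427.8.
Maximum loss: €19129.

€19129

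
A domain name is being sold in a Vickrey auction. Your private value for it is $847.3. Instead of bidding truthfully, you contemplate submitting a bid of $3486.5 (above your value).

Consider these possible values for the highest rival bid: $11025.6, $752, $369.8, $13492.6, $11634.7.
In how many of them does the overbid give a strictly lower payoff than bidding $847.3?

0

The deviation hurts exactly when the highest competing bid lies strictly between $847.3 and $3486.5 — overbidding then wins at a price above your value.
$11025.6: above both → same outcome either way.
$752: below both → same outcome either way.
$369.8: below both → same outcome either way.
$13492.6: above both → same outcome either way.
$11634.7: above both → same outcome either way.
Count: 0.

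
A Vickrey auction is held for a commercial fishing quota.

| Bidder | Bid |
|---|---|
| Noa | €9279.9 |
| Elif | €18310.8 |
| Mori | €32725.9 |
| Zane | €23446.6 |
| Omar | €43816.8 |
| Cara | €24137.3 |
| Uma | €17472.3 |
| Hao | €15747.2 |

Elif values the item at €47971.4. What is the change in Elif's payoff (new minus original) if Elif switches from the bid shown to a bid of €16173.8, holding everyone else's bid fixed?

The highest bid among the other bidders is €43816.8; Elif's bid doesn't change that.
Original bid €18310.8: Elif is not highest (top rival bid is €43816.8); payoff €0.
Alternative bid €16173.8: Elif is not highest (top rival bid is €43816.8); payoff €0.
Change in payoff = €0 − (€0) = €0.

€0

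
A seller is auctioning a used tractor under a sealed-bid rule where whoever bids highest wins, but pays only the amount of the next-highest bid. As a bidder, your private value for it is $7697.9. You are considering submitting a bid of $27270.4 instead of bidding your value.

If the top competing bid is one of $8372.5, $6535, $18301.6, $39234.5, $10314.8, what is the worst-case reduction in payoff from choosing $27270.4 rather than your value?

$8372.5: truthful gives $0, deviation gives −$674.6 → loss $674.6.
$6535: same outcome either way → loss $0.
$18301.6: truthful gives $0, deviation gives −$10603.7 → loss $10603.7.
$39234.5: same outcome either way → loss $0.
$10314.8: truthful gives $0, deviation gives −$2616.9 → loss $2616.9.
Maximum loss: $10603.7.

$10603.7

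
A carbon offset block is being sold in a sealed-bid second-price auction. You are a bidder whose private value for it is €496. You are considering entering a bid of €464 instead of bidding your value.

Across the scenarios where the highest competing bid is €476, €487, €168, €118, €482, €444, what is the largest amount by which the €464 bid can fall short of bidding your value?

€20

€476: truthful gives €20, deviation gives €0 → loss €20.
€487: truthful gives €9, deviation gives €0 → loss €9.
€168: same outcome either way → loss €0.
€118: same outcome either way → loss €0.
€482: truthful gives €14, deviation gives €0 → loss €14.
€444: same outcome either way → loss €0.
Maximum loss: €20.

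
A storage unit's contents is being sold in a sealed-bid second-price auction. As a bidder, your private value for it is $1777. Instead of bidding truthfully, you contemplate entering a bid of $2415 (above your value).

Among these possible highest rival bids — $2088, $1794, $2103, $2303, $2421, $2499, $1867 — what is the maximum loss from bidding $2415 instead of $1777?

$2088: truthful gives $0, deviation gives −$311 → loss $311.
$1794: truthful gives $0, deviation gives −$17 → loss $17.
$2103: truthful gives $0, deviation gives −$326 → loss $326.
$2303: truthful gives $0, deviation gives −$526 → loss $526.
$2421: same outcome either way → loss $0.
$2499: same outcome either way → loss $0.
$1867: truthful gives $0, deviation gives −$90 → loss $90.
Maximum loss: $526.

$526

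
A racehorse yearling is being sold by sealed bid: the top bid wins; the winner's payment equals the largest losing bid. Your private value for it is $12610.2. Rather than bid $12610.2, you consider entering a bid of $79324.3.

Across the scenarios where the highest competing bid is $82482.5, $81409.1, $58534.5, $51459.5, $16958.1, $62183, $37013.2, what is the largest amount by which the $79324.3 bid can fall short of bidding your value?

$49572.8

$82482.5: same outcome either way → loss $0.
$81409.1: same outcome either way → loss $0.
$58534.5: truthful gives $0, deviation gives −$45924.3 → loss $45924.3.
$51459.5: truthful gives $0, deviation gives −$38849.3 → loss $38849.3.
$16958.1: truthful gives $0, deviation gives −$4347.9 → loss $4347.9.
$62183: truthful gives $0, deviation gives −$49572.8 → loss $49572.8.
$37013.2: truthful gives $0, deviation gives −$24403 → loss $24403.
Maximum loss: $49572.8.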